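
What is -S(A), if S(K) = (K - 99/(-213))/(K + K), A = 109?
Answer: -3886/7739 ≈ -0.50213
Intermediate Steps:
S(K) = (33/71 + K)/(2*K) (S(K) = (K - 99*(-1/213))/((2*K)) = (K + 33/71)*(1/(2*K)) = (33/71 + K)*(1/(2*K)) = (33/71 + K)/(2*K))
-S(A) = -(33 + 71*109)/(142*109) = -(33 + 7739)/(142*109) = -7772/(142*109) = -1*3886/7739 = -3886/7739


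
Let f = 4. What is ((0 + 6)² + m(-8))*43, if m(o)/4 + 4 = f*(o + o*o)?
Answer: 39388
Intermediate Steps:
m(o) = -16 + 16*o + 16*o² (m(o) = -16 + 4*(4*(o + o*o)) = -16 + 4*(4*(o + o²)) = -16 + 4*(4*o + 4*o²) = -16 + (16*o + 16*o²) = -16 + 16*o + 16*o²)
((0 + 6)² + m(-8))*43 = ((0 + 6)² + (-16 + 16*(-8) + 16*(-8)²))*43 = (6² + (-16 - 128 + 16*64))*43 = (36 + (-16 - 128 + 1024))*43 = (36 + 880)*43 = 916*43 = 39388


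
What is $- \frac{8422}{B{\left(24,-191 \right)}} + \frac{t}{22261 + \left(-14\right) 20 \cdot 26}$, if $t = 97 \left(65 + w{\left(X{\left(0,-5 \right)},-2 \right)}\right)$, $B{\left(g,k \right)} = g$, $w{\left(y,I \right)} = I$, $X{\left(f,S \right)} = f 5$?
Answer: $- \frac{63011659}{179772} \approx -350.51$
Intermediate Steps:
$X{\left(f,S \right)} = 5 f$
$t = 6111$ ($t = 97 \left(65 - 2\right) = 97 \cdot 63 = 6111$)
$- \frac{8422}{B{\left(24,-191 \right)}} + \frac{t}{22261 + \left(-14\right) 20 \cdot 26} = - \frac{8422}{24} + \frac{6111}{22261 + \left(-14\right) 20 \cdot 26} = \left(-8422\right) \frac{1}{24} + \frac{6111}{22261 - 7280} = - \frac{4211}{12} + \frac{6111}{22261 - 7280} = - \frac{4211}{12} + \frac{6111}{14981} = - \frac{63011659}{179772}$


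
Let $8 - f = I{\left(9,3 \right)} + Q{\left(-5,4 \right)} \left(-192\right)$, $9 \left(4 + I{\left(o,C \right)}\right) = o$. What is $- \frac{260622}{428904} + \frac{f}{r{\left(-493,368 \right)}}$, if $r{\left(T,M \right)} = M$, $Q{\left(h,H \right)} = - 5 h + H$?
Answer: $\frac{1387045}{95312} \approx 14.553$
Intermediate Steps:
$I{\left(o,C \right)} = -4 + \frac{o}{9}$
$Q{\left(h,H \right)} = H - 5 h$
$f = 5579$ ($f = 8 - \left(\left(-4 + \frac{1}{9} \cdot 9\right) + \left(4 - -25\right) \left(-192\right)\right) = 8 - \left(\left(-4 + 1\right) + \left(4 + 25\right) \left(-192\right)\right) = 8 - \left(-3 + 29 \left(-192\right)\right) = 8 - \left(-3 - 5568\right) = 8 - -5571 = 8 + 5571 = 5579$)
$- \frac{260622}{428904} + \frac{f}{r{\left(-493,368 \right)}} = - \frac{260622}{428904} + \frac{5579}{368} = \left(-260622\right) \frac{1}{428904} + 5579 \cdot \frac{1}{368} = - \frac{14479}{23828} + \frac{5579}{368} = \frac{1387045}{95312}$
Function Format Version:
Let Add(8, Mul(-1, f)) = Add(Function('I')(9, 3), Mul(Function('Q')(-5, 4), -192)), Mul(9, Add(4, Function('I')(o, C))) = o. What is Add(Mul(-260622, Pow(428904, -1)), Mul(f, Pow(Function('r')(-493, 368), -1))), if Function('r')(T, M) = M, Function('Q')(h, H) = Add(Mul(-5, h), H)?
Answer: Rational(1387045, 95312) ≈ 14.553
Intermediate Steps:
Function('I')(o, C) = Add(-4, Mul(Rational(1, 9), o))
Function('Q')(h, H) = Add(H, Mul(-5, h))
f = 5579 (f = Add(8, Mul(-1, Add(Add(-4, Mul(Rational(1, 9), 9)), Mul(Add(4, Mul(-5, -5)), -192)))) = Add(8, Mul(-1, Add(Add(-4, 1), Mul(Add(4, 25), -192)))) = Add(8, Mul(-1, Add(-3, Mul(29, -192)))) = Add(8, Mul(-1, Add(-3, -5568))) = Add(8, Mul(-1, -5571)) = Add(8, 5571) = 5579)
Add(Mul(-260622, Pow(428904, -1)), Mul(f, Pow(Function('r')(-493, 368), -1))) = Add(Mul(-260622, Pow(428904, -1)), Mul(5579, Pow(368, -1))) = Add(Mul(-260622, Rational(1, 428904)), Mul(5579, Rational(1, 368))) = Add(Rational(-14479, 23828), Rational(5579, 368)) = Rational(1387045, 95312)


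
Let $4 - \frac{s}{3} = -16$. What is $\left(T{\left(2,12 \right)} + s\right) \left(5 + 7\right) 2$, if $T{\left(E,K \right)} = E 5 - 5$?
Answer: $1560$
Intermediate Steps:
$s = 60$ ($s = 12 - -48 = 12 + 48 = 60$)
$T{\left(E,K \right)} = -5 + 5 E$ ($T{\left(E,K \right)} = 5 E - 5 = -5 + 5 E$)
$\left(T{\left(2,12 \right)} + s\right) \left(5 + 7\right) 2 = \left(\left(-5 + 5 \cdot 2\right) + 60\right) \left(5 + 7\right) 2 = \left(\left(-5 + 10\right) + 60\right) 12 \cdot 2 = \left(5 + 60\right) 24 = 65 \cdot 24 = 1560$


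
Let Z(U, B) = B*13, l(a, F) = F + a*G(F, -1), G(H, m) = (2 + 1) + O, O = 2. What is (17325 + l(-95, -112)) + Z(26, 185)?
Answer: 19143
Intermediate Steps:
G(H, m) = 5 (G(H, m) = (2 + 1) + 2 = 3 + 2 = 5)
l(a, F) = F + 5*a (l(a, F) = F + a*5 = F + 5*a)
Z(U, B) = 13*B
(17325 + l(-95, -112)) + Z(26, 185) = (17325 + (-112 + 5*(-95))) + 13*185 = (17325 + (-112 - 475)) + 2405 = (17325 - 587) + 2405 = 16738 + 2405 = 19143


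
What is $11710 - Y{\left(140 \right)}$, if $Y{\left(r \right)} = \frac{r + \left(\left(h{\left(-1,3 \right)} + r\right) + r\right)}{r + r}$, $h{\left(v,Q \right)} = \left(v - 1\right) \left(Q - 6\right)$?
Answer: $\frac{1639187}{140} \approx 11708.0$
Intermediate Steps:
$h{\left(v,Q \right)} = \left(-1 + v\right) \left(-6 + Q\right)$
$Y{\left(r \right)} = \frac{6 + 3 r}{2 r}$ ($Y{\left(r \right)} = \frac{r + \left(\left(\left(6 - 3 - -6 + 3 \left(-1\right)\right) + r\right) + r\right)}{r + r} = \frac{r + \left(\left(\left(6 - 3 + 6 - 3\right) + r\right) + r\right)}{2 r} = \left(r + \left(\left(6 + r\right) + r\right)\right) \frac{1}{2 r} = \left(r + \left(6 + 2 r\right)\right) \frac{1}{2 r} = \left(6 + 3 r\right) \frac{1}{2 r} = \frac{6 + 3 r}{2 r}$)
$11710 - Y{\left(140 \right)} = 11710 - \left(\frac{3}{2} + \frac{3}{140}\right) = 11710 - \frac{213}{140} = \frac{1639187}{140}$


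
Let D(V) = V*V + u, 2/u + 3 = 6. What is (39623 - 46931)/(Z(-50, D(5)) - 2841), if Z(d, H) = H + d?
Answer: 783/307 ≈ 2.5505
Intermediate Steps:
u = ⅔ (u = 2/(-3 + 6) = 2/3 = 2*(⅓) = ⅔ ≈ 0.66667)
D(V) = ⅔ + V² (D(V) = V*V + ⅔ = V² + ⅔ = ⅔ + V²)
(39623 - 46931)/(Z(-50, D(5)) - 2841) = (39623 - 46931)/(((⅔ + 5²) - 50) - 2841) = -7308/(((⅔ + 25) - 50) - 2841) = -7308/((77/3 - 50) - 2841) = -7308/(-73/3 - 2841) = -7308/(-8596/3) = -7308*(-3/8596) = 783/307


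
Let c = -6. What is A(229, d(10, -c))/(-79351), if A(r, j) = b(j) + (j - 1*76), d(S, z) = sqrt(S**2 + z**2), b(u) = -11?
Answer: 87/79351 - 2*sqrt(34)/79351 ≈ 0.00094943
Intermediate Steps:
A(r, j) = -87 + j (A(r, j) = -11 + (j - 1*76) = -11 + (j - 76) = -11 + (-76 + j) = -87 + j)
A(229, d(10, -c))/(-79351) = (-87 + sqrt(10**2 + (-1*(-6))**2))/(-79351) = (-87 + sqrt(100 + 6**2))*(-1/79351) = (-87 + sqrt(100 + 36))*(-1/79351) = (-87 + sqrt(136))*(-1/79351) = (-87 + 2*sqrt(34))*(-1/79351) = 87/79351 - 2*sqrt(34)/79351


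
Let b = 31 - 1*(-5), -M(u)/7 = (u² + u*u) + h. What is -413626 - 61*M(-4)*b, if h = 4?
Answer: 139766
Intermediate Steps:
M(u) = -28 - 14*u² (M(u) = -7*((u² + u*u) + 4) = -7*((u² + u²) + 4) = -7*(2*u² + 4) = -7*(4 + 2*u²) = -28 - 14*u²)
b = 36 (b = 31 + 5 = 36)
-413626 - 61*M(-4)*b = -413626 - 61*(-28 - 14*(-4)²)*36 = -413626 - 61*(-28 - 14*16)*36 = -413626 - 61*(-28 - 224)*36 = -413626 - 61*(-252)*36 = -413626 - (-15372)*36 = -413626 - 1*(-553392) = -413626 + 553392 = 139766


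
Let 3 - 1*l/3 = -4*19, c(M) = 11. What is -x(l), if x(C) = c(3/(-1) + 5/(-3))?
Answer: -11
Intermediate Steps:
l = 237 (l = 9 - (-12)*19 = 9 - 3*(-76) = 9 + 228 = 237)
x(C) = 11
-x(l) = -1*11 = -11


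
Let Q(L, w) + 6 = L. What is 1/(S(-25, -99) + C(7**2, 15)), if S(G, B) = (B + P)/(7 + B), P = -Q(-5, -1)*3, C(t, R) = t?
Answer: 46/2287 ≈ 0.020114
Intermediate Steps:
Q(L, w) = -6 + L
P = 33 (P = -(-6 - 5)*3 = -1*(-11)*3 = 11*3 = 33)
S(G, B) = (33 + B)/(7 + B) (S(G, B) = (B + 33)/(7 + B) = (33 + B)/(7 + B))
1/(S(-25, -99) + C(7**2, 15)) = 1/((33 - 99)/(7 - 99) + 7**2) = 1/(-66/(-92) + 49) = 1/(-1/92*(-66) + 49) = 1/(33/46 + 49) = 1/(2287/46) = 46/2287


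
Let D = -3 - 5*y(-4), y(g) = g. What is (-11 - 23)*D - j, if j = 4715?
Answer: -5293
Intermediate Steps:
D = 17 (D = -3 - 5*(-4) = -3 + 20 = 17)
(-11 - 23)*D - j = (-11 - 23)*17 - 1*4715 = -34*17 - 4715 = -578 - 4715 = -5293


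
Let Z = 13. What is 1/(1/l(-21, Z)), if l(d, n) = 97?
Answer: 97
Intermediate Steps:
1/(1/l(-21, Z)) = 1/(1/97) = 97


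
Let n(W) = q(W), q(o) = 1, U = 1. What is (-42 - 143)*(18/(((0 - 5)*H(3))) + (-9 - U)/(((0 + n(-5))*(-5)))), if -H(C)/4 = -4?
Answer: -2627/8 ≈ -328.38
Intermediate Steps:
H(C) = 16 (H(C) = -4*(-4) = 16)
n(W) = 1
(-42 - 143)*(18/(((0 - 5)*H(3))) + (-9 - U)/(((0 + n(-5))*(-5)))) = (-42 - 143)*(18/(((0 - 5)*16)) + (-9 - 1*1)/(((0 + 1)*(-5)))) = -185*(18/((-5*16)) + (-9 - 1)/((1*(-5)))) = -185*(18/(-80) - 10/(-5)) = -185*(18*(-1/80) - 10*(-1/5)) = -185*(-9/40 + 2) = -185*71/40 = -2627/8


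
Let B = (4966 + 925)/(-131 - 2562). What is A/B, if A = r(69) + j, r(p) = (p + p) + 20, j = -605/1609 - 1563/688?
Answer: -463124982897/6521289872 ≈ -71.017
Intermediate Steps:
j = -2931107/1106992 (j = -605*1/1609 - 1563*1/688 = -605/1609 - 1563/688 = -2931107/1106992 ≈ -2.6478)
r(p) = 20 + 2*p (r(p) = 2*p + 20 = 20 + 2*p)
B = -5891/2693 (B = 5891/(-2693) = 5891*(-1/2693) = -5891/2693 ≈ -2.1875)
A = 171973629/1106992 (A = (20 + 2*69) - 2931107/1106992 = (20 + 138) - 2931107/1106992 = 158 - 2931107/1106992 = 171973629/1106992 ≈ 155.35)
A/B = 171973629/(1106992*(-5891/2693)) = (171973629/1106992)*(-2693/5891) = -463124982897/6521289872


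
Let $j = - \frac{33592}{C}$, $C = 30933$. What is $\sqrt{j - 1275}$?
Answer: $\frac{i \sqrt{135669274979}}{10311} \approx 35.722 i$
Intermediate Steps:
$j = - \frac{33592}{30933} \approx -1.086$
$\sqrt{j - 1275} = \sqrt{- \frac{33592}{30933} - 1275} = \sqrt{- \frac{39473167}{30933}} = \frac{i \sqrt{135669274979}}{10311}$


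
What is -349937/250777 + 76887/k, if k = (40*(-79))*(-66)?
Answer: -17900456507/17434017040 ≈ -1.0268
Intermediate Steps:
k = 208560 (k = -3160*(-66) = 208560)
-349937/250777 + 76887/k = -349937/250777 + 76887/208560 = -349937*1/250777 + 76887*(1/208560) = -349937/250777 + 25629/69520 = -17900456507/17434017040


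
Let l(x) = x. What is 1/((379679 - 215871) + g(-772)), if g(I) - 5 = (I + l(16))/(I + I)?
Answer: 386/63232007 ≈ 6.1045e-6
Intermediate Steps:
g(I) = 5 + (16 + I)/(2*I) (g(I) = 5 + (I + 16)/(I + I) = 5 + (16 + I)/((2*I)) = 5 + (16 + I)*(1/(2*I)) = 5 + (16 + I)/(2*I))
1/((379679 - 215871) + g(-772)) = 1/((379679 - 215871) + (11/2 + 8/(-772))) = 1/(163808 + (11/2 + 8*(-1/772))) = 1/(163808 + (11/2 - 2/193)) = 1/(163808 + 2119/386) = 1/(63232007/386) = 386/63232007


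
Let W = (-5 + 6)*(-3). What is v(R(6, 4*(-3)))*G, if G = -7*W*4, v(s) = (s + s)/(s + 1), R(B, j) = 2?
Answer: 112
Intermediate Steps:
W = -3 (W = 1*(-3) = -3)
v(s) = 2*s/(1 + s) (v(s) = (2*s)/(1 + s) = 2*s/(1 + s))
G = 84 (G = -7*(-3)*4 = 21*4 = 84)
v(R(6, 4*(-3)))*G = (2*2/(1 + 2))*84 = (2*2/3)*84 = (2*2*(⅓))*84 = (4/3)*84 = 112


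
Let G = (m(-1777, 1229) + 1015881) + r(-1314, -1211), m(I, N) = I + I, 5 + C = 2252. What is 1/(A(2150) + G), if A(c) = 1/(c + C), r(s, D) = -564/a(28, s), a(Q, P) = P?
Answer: 962943/974813611898 ≈ 9.8782e-7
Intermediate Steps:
C = 2247 (C = -5 + 2252 = 2247)
m(I, N) = 2*I
r(s, D) = -564/s
G = 221699707/219 (G = (2*(-1777) + 1015881) - 564/(-1314) = (-3554 + 1015881) - 564*(-1/1314) = 1012327 + 94/219 = 221699707/219 ≈ 1.0123e+6)
A(c) = 1/(2247 + c) (A(c) = 1/(c + 2247) = 1/(2247 + c))
1/(A(2150) + G) = 1/(1/(2247 + 2150) + 221699707/219) = 1/(1/4397 + 221699707/219) = 1/(974813611898/962943) = 962943/974813611898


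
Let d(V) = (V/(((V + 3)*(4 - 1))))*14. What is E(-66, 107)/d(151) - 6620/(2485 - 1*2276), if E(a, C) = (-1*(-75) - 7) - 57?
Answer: -923753/31559 ≈ -29.271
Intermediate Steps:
E(a, C) = 11 (E(a, C) = (75 - 7) - 57 = 68 - 57 = 11)
d(V) = 14*V/(9 + 3*V) (d(V) = (V/(((3 + V)*3)))*14 = (V/(9 + 3*V))*14 = 14*V/(9 + 3*V))
E(-66, 107)/d(151) - 6620/(2485 - 1*2276) = 11/(((14/3)*151/(3 + 151))) - 6620/(2485 - 1*2276) = 11/(((14/3)*151/154)) - 6620/(2485 - 2276) = 11/(((14/3)*151*(1/154))) - 6620/209 = 11/(151/33) - 6620*1/209 = 11*(33/151) - 6620/209 = 363/151 - 6620/209 = -923753/31559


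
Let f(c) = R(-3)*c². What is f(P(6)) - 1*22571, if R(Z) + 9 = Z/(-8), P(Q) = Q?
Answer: -45763/2 ≈ -22882.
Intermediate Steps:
R(Z) = -9 - Z/8 (R(Z) = -9 + Z/(-8) = -9 + Z*(-⅛) = -9 - Z/8)
f(c) = -69*c²/8 (f(c) = (-9 - ⅛*(-3))*c² = (-9 + 3/8)*c² = -69*c²/8)
f(P(6)) - 1*22571 = -69/8*6² - 1*22571 = -69/8*36 - 22571 = -621/2 - 22571 = -45763/2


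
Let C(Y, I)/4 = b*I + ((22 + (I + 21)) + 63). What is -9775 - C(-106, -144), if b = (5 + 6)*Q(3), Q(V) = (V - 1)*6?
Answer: 66409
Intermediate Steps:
Q(V) = -6 + 6*V (Q(V) = (-1 + V)*6 = -6 + 6*V)
b = 132 (b = (5 + 6)*(-6 + 6*3) = 11*(-6 + 18) = 11*12 = 132)
C(Y, I) = 424 + 532*I (C(Y, I) = 4*(132*I + ((22 + (I + 21)) + 63)) = 4*(132*I + ((22 + (21 + I)) + 63)) = 4*(132*I + ((43 + I) + 63)) = 4*(132*I + (106 + I)) = 4*(106 + 133*I) = 424 + 532*I)
-9775 - C(-106, -144) = -9775 - (424 + 532*(-144)) = -9775 - (424 - 76608) = -9775 - 1*(-76184) = -9775 + 76184 = 66409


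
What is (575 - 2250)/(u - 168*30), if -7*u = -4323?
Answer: 11725/30957 ≈ 0.37875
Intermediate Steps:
u = 4323/7 (u = -⅐*(-4323) = 4323/7 ≈ 617.57)
(575 - 2250)/(u - 168*30) = (575 - 2250)/(4323/7 - 168*30) = -1675/(4323/7 - 5040) = -1675/(-30957/7) = -1675*(-7/30957) = 11725/30957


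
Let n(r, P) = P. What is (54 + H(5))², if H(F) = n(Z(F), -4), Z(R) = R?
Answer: 2500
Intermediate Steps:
H(F) = -4
(54 + H(5))² = (54 - 4)² = 50² = 2500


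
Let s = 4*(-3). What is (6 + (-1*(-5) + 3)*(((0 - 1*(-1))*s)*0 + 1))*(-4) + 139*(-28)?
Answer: -3948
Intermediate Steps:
s = -12
(6 + (-1*(-5) + 3)*(((0 - 1*(-1))*s)*0 + 1))*(-4) + 139*(-28) = (6 + (-1*(-5) + 3)*(((0 - 1*(-1))*(-12))*0 + 1))*(-4) + 139*(-28) = (6 + (5 + 3)*(((0 + 1)*(-12))*0 + 1))*(-4) - 3892 = (6 + 8*((1*(-12))*0 + 1))*(-4) - 3892 = (6 + 8*(-12*0 + 1))*(-4) - 3892 = (6 + 8*(0 + 1))*(-4) - 3892 = (6 + 8*1)*(-4) - 3892 = (6 + 8)*(-4) - 3892 = 14*(-4) - 3892 = -56 - 3892 = -3948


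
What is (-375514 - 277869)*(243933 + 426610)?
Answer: -438121396969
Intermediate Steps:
(-375514 - 277869)*(243933 + 426610) = -653383*670543 = -438121396969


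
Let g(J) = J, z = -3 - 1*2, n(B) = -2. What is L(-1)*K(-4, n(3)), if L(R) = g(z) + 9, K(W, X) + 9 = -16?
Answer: -100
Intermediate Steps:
z = -5 (z = -3 - 2 = -5)
K(W, X) = -25 (K(W, X) = -9 - 16 = -25)
L(R) = 4 (L(R) = -5 + 9 = 4)
L(-1)*K(-4, n(3)) = 4*(-25) = -100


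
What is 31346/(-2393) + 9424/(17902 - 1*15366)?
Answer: -7117728/758581 ≈ -9.3829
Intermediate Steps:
31346/(-2393) + 9424/(17902 - 1*15366) = 31346*(-1/2393) + 9424/(17902 - 15366) = -31346/2393 + 9424/2536 = -31346/2393 + 9424*(1/2536) = -31346/2393 + 1178/317 = -7117728/758581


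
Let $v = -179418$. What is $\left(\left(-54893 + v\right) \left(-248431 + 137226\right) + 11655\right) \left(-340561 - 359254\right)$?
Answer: $-18234776022214150$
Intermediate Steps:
$\left(\left(-54893 + v\right) \left(-248431 + 137226\right) + 11655\right) \left(-340561 - 359254\right) = \left(\left(-54893 - 179418\right) \left(-248431 + 137226\right) + 11655\right) \left(-340561 - 359254\right) = \left(\left(-234311\right) \left(-111205\right) + 11655\right) \left(-699815\right) = \left(26056554755 + 11655\right) \left(-699815\right) = 26056566410 \left(-699815\right) = -18234776022214150$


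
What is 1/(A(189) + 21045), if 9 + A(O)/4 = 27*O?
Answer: 1/41421 ≈ 2.4142e-5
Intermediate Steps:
A(O) = -36 + 108*O (A(O) = -36 + 4*(27*O) = -36 + 108*O)
1/(A(189) + 21045) = 1/((-36 + 108*189) + 21045) = 1/((-36 + 20412) + 21045) = 1/(20376 + 21045) = 1/41421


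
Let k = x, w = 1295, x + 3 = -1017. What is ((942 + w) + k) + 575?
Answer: 1792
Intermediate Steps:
x = -1020 (x = -3 - 1017 = -1020)
k = -1020
((942 + w) + k) + 575 = ((942 + 1295) - 1020) + 575 = (2237 - 1020) + 575 = 1217 + 575 = 1792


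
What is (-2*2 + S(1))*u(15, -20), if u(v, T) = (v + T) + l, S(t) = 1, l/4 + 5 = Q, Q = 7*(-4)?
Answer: 411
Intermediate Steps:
Q = -28
l = -132 (l = -20 + 4*(-28) = -20 - 112 = -132)
u(v, T) = -132 + T + v (u(v, T) = (v + T) - 132 = (T + v) - 132 = -132 + T + v)
(-2*2 + S(1))*u(15, -20) = (-2*2 + 1)*(-132 - 20 + 15) = (-4 + 1)*(-137) = -3*(-137) = 411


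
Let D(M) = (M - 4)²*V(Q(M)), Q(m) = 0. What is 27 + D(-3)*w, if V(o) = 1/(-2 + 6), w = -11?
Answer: -431/4 ≈ -107.75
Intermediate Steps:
V(o) = ¼ (V(o) = 1/4 = ¼)
D(M) = (-4 + M)²/4 (D(M) = (M - 4)²*(¼) = (-4 + M)²*(¼) = (-4 + M)²/4)
27 + D(-3)*w = 27 + ((-4 - 3)²/4)*(-11) = 27 + ((¼)*(-7)²)*(-11) = 27 + ((¼)*49)*(-11) = 27 + (49/4)*(-11) = 27 - 539/4 = -431/4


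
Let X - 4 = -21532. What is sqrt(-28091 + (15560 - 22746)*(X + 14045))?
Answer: 227*sqrt(1043) ≈ 7331.1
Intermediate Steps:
X = -21528 (X = 4 - 21532 = -21528)
sqrt(-28091 + (15560 - 22746)*(X + 14045)) = sqrt(-28091 + (15560 - 22746)*(-21528 + 14045)) = sqrt(-28091 - 7186*(-7483)) = sqrt(-28091 + 53772838) = sqrt(53744747) = 227*sqrt(1043)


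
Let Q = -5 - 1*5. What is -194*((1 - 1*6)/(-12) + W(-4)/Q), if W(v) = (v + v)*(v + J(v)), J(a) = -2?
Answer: 25511/30 ≈ 850.37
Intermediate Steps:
Q = -10 (Q = -5 - 5 = -10)
W(v) = 2*v*(-2 + v) (W(v) = (v + v)*(v - 2) = (2*v)*(-2 + v) = 2*v*(-2 + v))
-194*((1 - 1*6)/(-12) + W(-4)/Q) = -194*((1 - 1*6)/(-12) + (2*(-4)*(-2 - 4))/(-10)) = -194*((1 - 6)*(-1/12) + (2*(-4)*(-6))*(-⅒)) = -194*(-5*(-1/12) + 48*(-⅒)) = -194*(5/12 - 24/5) = -194*(-263/60) = 25511/30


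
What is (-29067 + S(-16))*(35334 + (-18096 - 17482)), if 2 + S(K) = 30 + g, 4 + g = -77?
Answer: 7105280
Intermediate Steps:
g = -81 (g = -4 - 77 = -81)
S(K) = -53 (S(K) = -2 + (30 - 81) = -2 - 51 = -53)
(-29067 + S(-16))*(35334 + (-18096 - 17482)) = (-29067 - 53)*(35334 + (-18096 - 17482)) = -29120*(35334 - 35578) = -29120*(-244) = 7105280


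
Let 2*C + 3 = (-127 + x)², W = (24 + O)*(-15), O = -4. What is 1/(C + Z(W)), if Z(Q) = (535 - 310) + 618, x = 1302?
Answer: 1/691154 ≈ 1.4469e-6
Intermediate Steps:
W = -300 (W = (24 - 4)*(-15) = 20*(-15) = -300)
Z(Q) = 843 (Z(Q) = 225 + 618 = 843)
C = 690311 (C = -3/2 + (-127 + 1302)²/2 = -3/2 + (½)*1175² = -3/2 + (½)*1380625 = -3/2 + 1380625/2 = 690311)
1/(C + Z(W)) = 1/(690311 + 843) = 1/691154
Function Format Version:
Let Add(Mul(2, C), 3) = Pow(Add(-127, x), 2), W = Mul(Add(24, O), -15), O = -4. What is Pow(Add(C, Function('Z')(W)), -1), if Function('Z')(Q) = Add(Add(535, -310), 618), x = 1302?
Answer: Rational(1, 691154) ≈ 1.4469e-6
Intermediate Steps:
W = -300 (W = Mul(Add(24, -4), -15) = Mul(20, -15) = -300)
Function('Z')(Q) = 843 (Function('Z')(Q) = Add(225, 618) = 843)
C = 690311 (C = Add(Rational(-3, 2), Mul(Rational(1, 2), Pow(Add(-127, 1302), 2))) = Add(Rational(-3, 2), Mul(Rational(1, 2), Pow(1175, 2))) = Add(Rational(-3, 2), Mul(Rational(1, 2), 1380625)) = Add(Rational(-3, 2), Rational(1380625, 2)) = 690311)
Pow(Add(C, Function('Z')(W)), -1) = Pow(Add(690311, 843), -1) = Pow(691154, -1) = Rational(1, 691154)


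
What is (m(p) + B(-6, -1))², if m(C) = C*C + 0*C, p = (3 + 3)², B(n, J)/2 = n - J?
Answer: 1653796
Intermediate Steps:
B(n, J) = -2*J + 2*n (B(n, J) = 2*(n - J) = -2*J + 2*n)
p = 36 (p = 6² = 36)
m(C) = C² (m(C) = C² + 0 = C²)
(m(p) + B(-6, -1))² = (36² + (-2*(-1) + 2*(-6)))² = (1296 + (2 - 12))² = (1296 - 10)² = 1286² = 1653796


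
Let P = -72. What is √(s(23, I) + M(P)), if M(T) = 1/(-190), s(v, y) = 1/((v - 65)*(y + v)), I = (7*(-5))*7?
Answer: I*√112371035/147630 ≈ 0.071805*I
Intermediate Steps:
I = -245 (I = -35*7 = -245)
s(v, y) = 1/((-65 + v)*(v + y))
M(T) = -1/190
√(s(23, I) + M(P)) = √(1/(23² - 65*23 - 65*(-245) + 23*(-245)) - 1/190) = √(1/(529 - 1495 + 15925 - 5635) - 1/190) = √(1/9324 - 1/190) = √(-4567/885780) = I*√112371035/147630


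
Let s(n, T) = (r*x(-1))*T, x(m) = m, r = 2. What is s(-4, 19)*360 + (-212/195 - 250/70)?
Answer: -18679559/1365 ≈ -13685.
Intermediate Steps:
s(n, T) = -2*T (s(n, T) = (2*(-1))*T = -2*T)
s(-4, 19)*360 + (-212/195 - 250/70) = -2*19*360 + (-212/195 - 250/70) = -38*360 + (-212*1/195 - 250*1/70) = -13680 + (-212/195 - 25/7) = -13680 - 6359/1365 = -18679559/1365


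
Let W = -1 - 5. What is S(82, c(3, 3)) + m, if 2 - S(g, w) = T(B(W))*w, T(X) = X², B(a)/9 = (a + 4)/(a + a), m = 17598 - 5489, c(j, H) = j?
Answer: 48417/4 ≈ 12104.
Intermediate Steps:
W = -6
m = 12109
B(a) = 9*(4 + a)/(2*a) (B(a) = 9*((a + 4)/(a + a)) = 9*((4 + a)/((2*a))) = 9*((4 + a)*(1/(2*a))) = 9*((4 + a)/(2*a)) = 9*(4 + a)/(2*a))
S(g, w) = 2 - 9*w/4 (S(g, w) = 2 - (9/2 + 18/(-6))²*w = 2 - (9/2 + 18*(-⅙))²*w = 2 - (9/2 - 3)²*w = 2 - (3/2)²*w = 2 - 9*w/4)
S(82, c(3, 3)) + m = (2 - 9/4*3) + 12109 = (2 - 27/4) + 12109 = -19/4 + 12109 = 48417/4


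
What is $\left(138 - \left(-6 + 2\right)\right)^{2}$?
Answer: $20164$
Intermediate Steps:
$\left(138 - \left(-6 + 2\right)\right)^{2} = \left(138 - -4\right)^{2} = \left(138 + 4\right)^{2} = 142^{2} = 20164$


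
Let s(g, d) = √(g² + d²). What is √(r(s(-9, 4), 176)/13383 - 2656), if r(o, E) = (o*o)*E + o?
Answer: √(-52830397712 + 1487*√97)/4461 ≈ 51.524*I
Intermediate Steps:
s(g, d) = √(d² + g²)
r(o, E) = o + E*o² (r(o, E) = o²*E + o = E*o² + o = o + E*o²)
√(r(s(-9, 4), 176)/13383 - 2656) = √((√(4² + (-9)²)*(1 + 176*√(4² + (-9)²)))/13383 - 2656) = √((√(16 + 81)*(1 + 176*√(16 + 81)))*(1/13383) - 2656) = √((√97*(1 + 176*√97))*(1/13383) - 2656) = √(√97*(1 + 176*√97)/13383 - 2656) = √(-2656 + √97*(1 + 176*√97)/13383)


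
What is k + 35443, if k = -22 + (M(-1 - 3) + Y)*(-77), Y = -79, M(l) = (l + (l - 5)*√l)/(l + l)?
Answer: 82931/2 - 693*I/4 ≈ 41466.0 - 173.25*I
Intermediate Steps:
M(l) = (l + √l*(-5 + l))/(2*l) (M(l) = (l + (-5 + l)*√l)/((2*l)) = (l + √l*(-5 + l))*(1/(2*l)) = (l + √l*(-5 + l))/(2*l))
k = 6061 + 77*I*(-9 + 2*I)/4 (k = -22 + ((-5 + (-1 - 3) + √(-1 - 3))/(2*√(-1 - 3)) - 79)*(-77) = -22 + ((-5 - 4 + √(-4))/(2*√(-4)) - 79)*(-77) = -22 + ((-I/2)*(-5 - 4 + 2*I)/2 - 79)*(-77) = -22 + ((-I/2)*(-9 + 2*I)/2 - 79)*(-77) = -22 + (-I*(-9 + 2*I)/4 - 79)*(-77) = -22 + (-79 - I*(-9 + 2*I)/4)*(-77) = -22 + (6083 + 77*I*(-9 + 2*I)/4) = 6061 + 77*I*(-9 + 2*I)/4 ≈ 6022.5 - 173.25*I)
k + 35443 = (12045/2 - 693*I/4) + 35443 = 82931/2 - 693*I/4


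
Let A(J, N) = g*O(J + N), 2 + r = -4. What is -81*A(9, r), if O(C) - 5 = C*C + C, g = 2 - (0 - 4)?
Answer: -8262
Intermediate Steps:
g = 6 (g = 2 - 1*(-4) = 2 + 4 = 6)
r = -6 (r = -2 - 4 = -6)
O(C) = 5 + C + C² (O(C) = 5 + (C*C + C) = 5 + (C² + C) = 5 + (C + C²) = 5 + C + C²)
A(J, N) = 30 + 6*J + 6*N + 6*(J + N)² (A(J, N) = 6*(5 + (J + N) + (J + N)²) = 6*(5 + J + N + (J + N)²) = 30 + 6*J + 6*N + 6*(J + N)²)
-81*A(9, r) = -81*(30 + 6*9 + 6*(-6) + 6*(9 - 6)²) = -81*(30 + 54 - 36 + 6*3²) = -81*(30 + 54 - 36 + 6*9) = -81*(30 + 54 - 36 + 54) = -81*102 = -8262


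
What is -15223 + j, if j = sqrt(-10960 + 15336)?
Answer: -15223 + 2*sqrt(1094) ≈ -15157.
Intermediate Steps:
j = 2*sqrt(1094) (j = sqrt(4376) = 2*sqrt(1094) ≈ 66.151)
-15223 + j = -15223 + 2*sqrt(1094)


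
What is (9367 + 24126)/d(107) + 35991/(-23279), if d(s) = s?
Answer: 775832510/2490853 ≈ 311.47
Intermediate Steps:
(9367 + 24126)/d(107) + 35991/(-23279) = (9367 + 24126)/107 + 35991/(-23279) = 33493*(1/107) + 35991*(-1/23279) = 33493/107 - 35991/23279 = 775832510/2490853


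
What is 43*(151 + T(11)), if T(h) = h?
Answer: 6966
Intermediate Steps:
43*(151 + T(11)) = 43*(151 + 11) = 43*162 = 6966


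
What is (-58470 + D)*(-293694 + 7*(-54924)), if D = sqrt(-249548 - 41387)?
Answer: 39652132140 - 678162*I*sqrt(290935) ≈ 3.9652e+10 - 3.6579e+8*I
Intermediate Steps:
D = I*sqrt(290935) (D = sqrt(-290935) = I*sqrt(290935) ≈ 539.38*I)
(-58470 + D)*(-293694 + 7*(-54924)) = (-58470 + I*sqrt(290935))*(-293694 + 7*(-54924)) = (-58470 + I*sqrt(290935))*(-293694 - 384468) = (-58470 + I*sqrt(290935))*(-678162) = 39652132140 - 678162*I*sqrt(290935)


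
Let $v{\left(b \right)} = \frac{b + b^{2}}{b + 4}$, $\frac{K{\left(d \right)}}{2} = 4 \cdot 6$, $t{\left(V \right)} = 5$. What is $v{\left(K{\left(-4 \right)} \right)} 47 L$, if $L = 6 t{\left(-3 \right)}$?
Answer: $\frac{829080}{13} \approx 63775.0$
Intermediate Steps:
$K{\left(d \right)} = 48$ ($K{\left(d \right)} = 2 \cdot 4 \cdot 6 = 2 \cdot 24 = 48$)
$v{\left(b \right)} = \frac{b + b^{2}}{4 + b}$
$L = 30$ ($L = 6 \cdot 5 = 30$)
$v{\left(K{\left(-4 \right)} \right)} 47 L = \frac{48 \left(1 + 48\right)}{4 + 48} \cdot 47 \cdot 30 = 48 \cdot \frac{1}{52} \cdot 49 \cdot 47 \cdot 30 = \frac{588}{13} \cdot 47 \cdot 30 = \frac{27636}{13} \cdot 30 = \frac{829080}{13}$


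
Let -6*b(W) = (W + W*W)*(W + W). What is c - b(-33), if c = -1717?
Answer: -13333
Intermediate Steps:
b(W) = -W*(W + W²)/3 (b(W) = -(W + W*W)*(W + W)/6 = -(W + W²)*2*W/6 = -W*(W + W²)/3)
c - b(-33) = -1717 - (-33)²*(-1 - 1*(-33))/3 = -1717 - 1089*(-1 + 33)/3 = -1717 - 1089*32/3 = -1717 - 1*11616 = -1717 - 11616 = -13333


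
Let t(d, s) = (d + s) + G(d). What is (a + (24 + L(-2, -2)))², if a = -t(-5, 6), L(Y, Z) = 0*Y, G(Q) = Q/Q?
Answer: 484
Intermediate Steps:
G(Q) = 1
t(d, s) = 1 + d + s (t(d, s) = (d + s) + 1 = 1 + d + s)
L(Y, Z) = 0
a = -2 (a = -(1 - 5 + 6) = -1*2 = -2)
(a + (24 + L(-2, -2)))² = (-2 + (24 + 0))² = (-2 + 24)² = 22² = 484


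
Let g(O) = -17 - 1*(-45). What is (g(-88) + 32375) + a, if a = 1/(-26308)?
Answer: 852458123/26308 ≈ 32403.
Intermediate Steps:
g(O) = 28 (g(O) = -17 + 45 = 28)
a = -1/26308 ≈ -3.8011e-5
(g(-88) + 32375) + a = (28 + 32375) - 1/26308 = 32403 - 1/26308 = 852458123/26308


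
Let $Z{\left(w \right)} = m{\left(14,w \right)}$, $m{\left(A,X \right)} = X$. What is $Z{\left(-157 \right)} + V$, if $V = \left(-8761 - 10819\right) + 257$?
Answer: $-19480$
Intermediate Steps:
$Z{\left(w \right)} = w$
$V = -19323$ ($V = \left(-8761 - 10819\right) + 257 = -19580 + 257 = -19323$)
$Z{\left(-157 \right)} + V = -157 - 19323 = -19480$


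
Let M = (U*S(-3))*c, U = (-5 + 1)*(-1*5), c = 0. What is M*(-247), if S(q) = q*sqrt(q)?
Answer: 0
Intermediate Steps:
S(q) = q**(3/2)
U = 20 (U = -4*(-5) = 20)
M = 0 (M = (20*(-3)**(3/2))*0 = (20*(-3*I*sqrt(3)))*0 = -60*I*sqrt(3)*0 = 0)
M*(-247) = 0*(-247) = 0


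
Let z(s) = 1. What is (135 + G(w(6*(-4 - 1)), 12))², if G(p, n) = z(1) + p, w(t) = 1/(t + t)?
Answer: 66569281/3600 ≈ 18491.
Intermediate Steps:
w(t) = 1/(2*t)
G(p, n) = 1 + p
(135 + G(w(6*(-4 - 1)), 12))² = (135 + (1 + 1/(2*((6*(-4 - 1))))))² = (135 + (1 + 1/(2*((6*(-5))))))² = (135 + (1 + (½)/(-30)))² = (135 + (1 + (½)*(-1/30)))² = (135 + (1 - 1/60))² = (135 + 59/60)² = (8159/60)² = 66569281/3600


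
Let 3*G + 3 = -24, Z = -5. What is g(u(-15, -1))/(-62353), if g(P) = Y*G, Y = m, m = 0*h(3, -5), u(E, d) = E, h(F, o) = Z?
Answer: 0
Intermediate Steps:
G = -9 (G = -1 + (⅓)*(-24) = -1 - 8 = -9)
h(F, o) = -5
m = 0 (m = 0*(-5) = 0)
Y = 0
g(P) = 0 (g(P) = 0*(-9) = 0)
g(u(-15, -1))/(-62353) = 0/(-62353) = 0*(-1/62353) = 0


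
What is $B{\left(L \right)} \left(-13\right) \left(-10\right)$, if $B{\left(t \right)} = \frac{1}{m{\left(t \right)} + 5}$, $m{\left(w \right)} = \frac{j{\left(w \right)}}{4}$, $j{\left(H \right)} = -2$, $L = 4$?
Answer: $\frac{260}{9} \approx 28.889$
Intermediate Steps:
$m{\left(w \right)} = - \frac{1}{2}$ ($m{\left(w \right)} = - \frac{2}{4} = \left(-2\right) \frac{1}{4} = - \frac{1}{2}$)
$B{\left(t \right)} = \frac{2}{9}$ ($B{\left(t \right)} = \frac{1}{- \frac{1}{2} + 5} = \frac{1}{\frac{9}{2}} = \frac{2}{9}$)
$B{\left(L \right)} \left(-13\right) \left(-10\right) = \frac{2}{9} \left(-13\right) \left(-10\right) = \left(- \frac{26}{9}\right) \left(-10\right) = \frac{260}{9}$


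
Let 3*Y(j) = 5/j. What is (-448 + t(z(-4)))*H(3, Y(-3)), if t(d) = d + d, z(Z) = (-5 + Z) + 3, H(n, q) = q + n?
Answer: -10120/9 ≈ -1124.4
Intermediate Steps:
Y(j) = 5/(3*j) (Y(j) = (5/j)/3 = 5/(3*j))
H(n, q) = n + q
z(Z) = -2 + Z
t(d) = 2*d
(-448 + t(z(-4)))*H(3, Y(-3)) = (-448 + 2*(-2 - 4))*(3 + (5/3)/(-3)) = (-448 + 2*(-6))*(3 + (5/3)*(-⅓)) = (-448 - 12)*(3 - 5/9) = -460*22/9 = -10120/9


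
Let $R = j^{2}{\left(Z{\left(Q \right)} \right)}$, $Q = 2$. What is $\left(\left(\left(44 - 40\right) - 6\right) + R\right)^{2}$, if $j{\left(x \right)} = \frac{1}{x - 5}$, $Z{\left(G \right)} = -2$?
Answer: $\frac{9409}{2401} \approx 3.9188$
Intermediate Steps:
$j{\left(x \right)} = \frac{1}{-5 + x}$
$R = \frac{1}{49}$ ($R = \left(\frac{1}{-5 - 2}\right)^{2} = \left(\frac{1}{-7}\right)^{2} = \left(- \frac{1}{7}\right)^{2} = \frac{1}{49} \approx 0.020408$)
$\left(\left(\left(44 - 40\right) - 6\right) + R\right)^{2} = \left(\left(\left(44 - 40\right) - 6\right) + \frac{1}{49}\right)^{2} = \left(\left(4 - 6\right) + \frac{1}{49}\right)^{2} = \left(-2 + \frac{1}{49}\right)^{2} = \left(- \frac{97}{49}\right)^{2} = \frac{9409}{2401}$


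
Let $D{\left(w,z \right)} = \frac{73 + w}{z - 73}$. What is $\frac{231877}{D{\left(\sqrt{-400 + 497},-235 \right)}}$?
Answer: $- \frac{1303380617}{1308} + \frac{17854529 \sqrt{97}}{1308} \approx -8.6203 \cdot 10^{5}$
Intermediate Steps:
$D{\left(w,z \right)} = \frac{73 + w}{-73 + z}$
$\frac{231877}{D{\left(\sqrt{-400 + 497},-235 \right)}} = \frac{231877}{\frac{1}{-73 - 235} \left(73 + \sqrt{-400 + 497}\right)} = \frac{231877}{\frac{1}{-308} \left(73 + \sqrt{97}\right)} = \frac{231877}{\left(- \frac{1}{308}\right) \left(73 + \sqrt{97}\right)} = \frac{231877}{- \frac{73}{308} - \frac{\sqrt{97}}{308}}$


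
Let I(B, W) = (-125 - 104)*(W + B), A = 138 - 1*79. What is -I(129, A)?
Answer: 43052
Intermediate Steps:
A = 59 (A = 138 - 79 = 59)
I(B, W) = -229*B - 229*W (I(B, W) = -229*(B + W) = -229*B - 229*W)
-I(129, A) = -(-229*129 - 229*59) = -(-29541 - 13511) = -1*(-43052) = 43052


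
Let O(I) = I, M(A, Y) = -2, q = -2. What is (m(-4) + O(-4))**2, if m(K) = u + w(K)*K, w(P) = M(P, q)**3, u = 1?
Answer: 841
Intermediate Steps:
w(P) = -8 (w(P) = (-2)**3 = -8)
m(K) = 1 - 8*K
(m(-4) + O(-4))**2 = ((1 - 8*(-4)) - 4)**2 = ((1 + 32) - 4)**2 = (33 - 4)**2 = 29**2 = 841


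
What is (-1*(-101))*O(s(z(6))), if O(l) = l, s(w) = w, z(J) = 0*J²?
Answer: 0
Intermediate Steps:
z(J) = 0
(-1*(-101))*O(s(z(6))) = -1*(-101)*0 = 101*0 = 0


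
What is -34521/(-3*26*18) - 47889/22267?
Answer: 233814317/10420956 ≈ 22.437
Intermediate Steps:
-34521/(-3*26*18) - 47889/22267 = -34521/((-78*18)) - 47889*1/22267 = -34521/(-1404) - 47889/22267 = -34521*(-1/1404) - 47889/22267 = 11507/468 - 47889/22267 = 233814317/10420956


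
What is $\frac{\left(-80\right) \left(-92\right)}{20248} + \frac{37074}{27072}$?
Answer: $\frac{19790089}{11419872} \approx 1.733$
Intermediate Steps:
$\frac{\left(-80\right) \left(-92\right)}{20248} + \frac{37074}{27072} = 7360 \cdot \frac{1}{20248} + 37074 \cdot \frac{1}{27072} = \frac{920}{2531} + \frac{6179}{4512} = \frac{19790089}{11419872}$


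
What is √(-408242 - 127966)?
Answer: 4*I*√33513 ≈ 732.26*I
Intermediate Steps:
√(-408242 - 127966) = √(-536208) = 4*I*√33513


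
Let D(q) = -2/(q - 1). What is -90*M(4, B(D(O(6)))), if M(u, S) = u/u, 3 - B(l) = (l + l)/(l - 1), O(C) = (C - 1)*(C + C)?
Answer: -90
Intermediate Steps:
O(C) = 2*C*(-1 + C) (O(C) = (-1 + C)*(2*C) = 2*C*(-1 + C))
D(q) = -2/(-1 + q)
B(l) = 3 - 2*l/(-1 + l) (B(l) = 3 - (l + l)/(l - 1) = 3 - 2*l/(-1 + l))
M(u, S) = 1
-90*M(4, B(D(O(6)))) = -90*1 = -90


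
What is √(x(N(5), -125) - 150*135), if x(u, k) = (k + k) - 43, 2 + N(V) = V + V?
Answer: I*√20543 ≈ 143.33*I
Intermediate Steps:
N(V) = -2 + 2*V (N(V) = -2 + (V + V) = -2 + 2*V)
x(u, k) = -43 + 2*k (x(u, k) = 2*k - 43 = -43 + 2*k)
√(x(N(5), -125) - 150*135) = √((-43 + 2*(-125)) - 150*135) = √((-43 - 250) - 20250) = √(-293 - 20250) = √(-20543) = I*√20543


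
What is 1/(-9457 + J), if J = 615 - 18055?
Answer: -1/26897 ≈ -3.7179e-5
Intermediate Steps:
J = -17440
1/(-9457 + J) = 1/(-9457 - 17440) = 1/(-26897) = -1/26897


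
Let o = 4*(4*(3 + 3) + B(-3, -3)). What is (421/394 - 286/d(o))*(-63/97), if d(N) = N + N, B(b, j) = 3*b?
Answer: 326361/382180 ≈ 0.85395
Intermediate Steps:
o = 60 (o = 4*(4*(3 + 3) + 3*(-3)) = 4*(4*6 - 9) = 4*(24 - 9) = 4*15 = 60)
d(N) = 2*N
(421/394 - 286/d(o))*(-63/97) = (421/394 - 286/(2*60))*(-63/97) = (421*(1/394) - 286/120)*(-63*1/97) = (421/394 - 286*1/120)*(-63/97) = (421/394 - 143/60)*(-63/97) = -15541/11820*(-63/97) = 326361/382180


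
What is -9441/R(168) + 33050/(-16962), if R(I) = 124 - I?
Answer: 7212911/33924 ≈ 212.62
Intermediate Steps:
-9441/R(168) + 33050/(-16962) = -9441/(124 - 1*168) + 33050/(-16962) = -9441/(124 - 168) + 33050*(-1/16962) = -9441/(-44) - 16525/8481 = -9441*(-1/44) - 16525/8481 = 9441/44 - 16525/8481 = 7212911/33924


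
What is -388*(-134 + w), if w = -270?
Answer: 156752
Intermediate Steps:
-388*(-134 + w) = -388*(-134 - 270) = -388*(-404) = 156752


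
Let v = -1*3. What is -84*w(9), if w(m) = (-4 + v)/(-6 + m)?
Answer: 196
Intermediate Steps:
v = -3
w(m) = -7/(-6 + m) (w(m) = (-4 - 3)/(-6 + m) = -7/(-6 + m))
-84*w(9) = -(-588)/(-6 + 9) = -(-588)/3 = -84*(-7/3) = 196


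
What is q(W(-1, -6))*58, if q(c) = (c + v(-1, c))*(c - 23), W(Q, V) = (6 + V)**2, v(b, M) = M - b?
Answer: -1334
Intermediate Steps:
q(c) = (1 + 2*c)*(-23 + c) (q(c) = (c + (c - 1*(-1)))*(c - 23) = (c + (c + 1))*(-23 + c) = (c + (1 + c))*(-23 + c) = (1 + 2*c)*(-23 + c))
q(W(-1, -6))*58 = (-23 - 45*(6 - 6)**2 + 2*((6 - 6)**2)**2)*58 = (-23 - 45*0**2 + 2*(0**2)**2)*58 = (-23 - 45*0 + 2*0**2)*58 = (-23 + 0 + 2*0)*58 = (-23 + 0 + 0)*58 = -23*58 = -1334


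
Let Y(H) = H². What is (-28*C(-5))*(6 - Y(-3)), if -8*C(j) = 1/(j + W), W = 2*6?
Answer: -3/2 ≈ -1.5000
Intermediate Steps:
W = 12
C(j) = -1/(8*(12 + j)) (C(j) = -1/(8*(j + 12)) = -1/(8*(12 + j)))
(-28*C(-5))*(6 - Y(-3)) = (-(-28)/(96 + 8*(-5)))*(6 - 1*(-3)²) = (-(-28)/(96 - 40))*(6 - 1*9) = (-(-28)/56)*(6 - 9) = -(-28)/56*(-3) = -28*(-1/56)*(-3) = (½)*(-3) = -3/2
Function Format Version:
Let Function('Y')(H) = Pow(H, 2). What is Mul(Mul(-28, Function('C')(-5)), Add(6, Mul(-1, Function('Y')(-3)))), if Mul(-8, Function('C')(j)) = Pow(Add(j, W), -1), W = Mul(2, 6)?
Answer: Rational(-3, 2) ≈ -1.5000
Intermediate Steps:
W = 12
Function('C')(j) = Mul(Rational(-1, 8), Pow(Add(12, j), -1)) (Function('C')(j) = Mul(Rational(-1, 8), Pow(Add(j, 12), -1)) = Mul(Rational(-1, 8), Pow(Add(12, j), -1)))
Mul(Mul(-28, Function('C')(-5)), Add(6, Mul(-1, Function('Y')(-3)))) = Mul(Mul(-28, Mul(-1, Pow(Add(96, Mul(8, -5)), -1))), Add(6, Mul(-1, Pow(-3, 2)))) = Mul(Mul(-28, Mul(-1, Pow(Add(96, -40), -1))), Add(6, Mul(-1, 9))) = Mul(Mul(-28, Mul(-1, Pow(56, -1))), Add(6, -9)) = Mul(Mul(-28, Mul(-1, Rational(1, 56))), -3) = Mul(Mul(-28, Rational(-1, 56)), -3) = Mul(Rational(1, 2), -3) = Rational(-3, 2)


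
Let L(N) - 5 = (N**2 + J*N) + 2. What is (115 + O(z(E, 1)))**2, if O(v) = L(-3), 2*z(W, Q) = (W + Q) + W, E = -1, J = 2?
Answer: 15625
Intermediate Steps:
z(W, Q) = W + Q/2 (z(W, Q) = ((W + Q) + W)/2 = ((Q + W) + W)/2 = (Q + 2*W)/2 = W + Q/2)
L(N) = 7 + N**2 + 2*N (L(N) = 5 + ((N**2 + 2*N) + 2) = 5 + (2 + N**2 + 2*N) = 7 + N**2 + 2*N)
O(v) = 10 (O(v) = 7 + (-3)**2 + 2*(-3) = 7 + 9 - 6 = 10)
(115 + O(z(E, 1)))**2 = (115 + 10)**2 = 125**2 = 15625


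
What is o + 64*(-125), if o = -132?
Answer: -8132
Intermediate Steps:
o + 64*(-125) = -132 + 64*(-125) = -132 - 8000 = -8132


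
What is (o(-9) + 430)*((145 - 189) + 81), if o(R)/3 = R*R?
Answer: 24901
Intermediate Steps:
o(R) = 3*R² (o(R) = 3*(R*R) = 3*R²)
(o(-9) + 430)*((145 - 189) + 81) = (3*(-9)² + 430)*((145 - 189) + 81) = (3*81 + 430)*(-44 + 81) = (243 + 430)*37 = 673*37 = 24901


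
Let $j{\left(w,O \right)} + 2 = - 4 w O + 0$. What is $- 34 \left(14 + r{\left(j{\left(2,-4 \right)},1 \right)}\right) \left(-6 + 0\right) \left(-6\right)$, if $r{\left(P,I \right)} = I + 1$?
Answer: $-19584$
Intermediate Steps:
$j{\left(w,O \right)} = -2 - 4 O w$ ($j{\left(w,O \right)} = -2 + \left(- 4 w O + 0\right) = -2 + \left(- 4 O w + 0\right) = -2 - 4 O w$)
$r{\left(P,I \right)} = 1 + I$
$- 34 \left(14 + r{\left(j{\left(2,-4 \right)},1 \right)}\right) \left(-6 + 0\right) \left(-6\right) = - 34 \left(14 + \left(1 + 1\right)\right) \left(-6 + 0\right) \left(-6\right) = - 34 \left(14 + 2\right) \left(-6\right) \left(-6\right) = - 34 \cdot 16 \left(-6\right) \left(-6\right) = \left(-34\right) \left(-96\right) \left(-6\right) = 3264 \left(-6\right) = -19584$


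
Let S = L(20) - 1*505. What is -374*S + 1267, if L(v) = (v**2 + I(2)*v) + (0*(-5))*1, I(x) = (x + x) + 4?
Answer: -19303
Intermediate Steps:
I(x) = 4 + 2*x (I(x) = 2*x + 4 = 4 + 2*x)
L(v) = v**2 + 8*v (L(v) = (v**2 + (4 + 2*2)*v) + (0*(-5))*1 = (v**2 + (4 + 4)*v) + 0*1 = (v**2 + 8*v) + 0 = v**2 + 8*v)
S = 55 (S = 20*(8 + 20) - 1*505 = 20*28 - 505 = 560 - 505 = 55)
-374*S + 1267 = -374*55 + 1267 = -20570 + 1267 = -19303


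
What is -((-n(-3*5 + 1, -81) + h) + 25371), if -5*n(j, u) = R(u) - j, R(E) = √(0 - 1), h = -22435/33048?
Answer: -4192654537/165240 - I/5 ≈ -25373.0 - 0.2*I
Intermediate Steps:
h = -22435/33048 (h = -22435*1/33048 = -22435/33048 ≈ -0.67886)
R(E) = I (R(E) = √(-1) = I)
n(j, u) = -I/5 + j/5 (n(j, u) = -(I - j)/5 = -I/5 + j/5)
-((-n(-3*5 + 1, -81) + h) + 25371) = -((-(-I/5 + (-3*5 + 1)/5) - 22435/33048) + 25371) = -((-(-I/5 + (-15 + 1)/5) - 22435/33048) + 25371) = -((-(-I/5 + (⅕)*(-14)) - 22435/33048) + 25371) = -((-(-I/5 - 14/5) - 22435/33048) + 25371) = -((-(-14/5 - I/5) - 22435/33048) + 25371) = -(((14/5 + I/5) - 22435/33048) + 25371) = -((350497/165240 + I/5) + 25371) = -(4192654537/165240 + I/5) = -4192654537/165240 - I/5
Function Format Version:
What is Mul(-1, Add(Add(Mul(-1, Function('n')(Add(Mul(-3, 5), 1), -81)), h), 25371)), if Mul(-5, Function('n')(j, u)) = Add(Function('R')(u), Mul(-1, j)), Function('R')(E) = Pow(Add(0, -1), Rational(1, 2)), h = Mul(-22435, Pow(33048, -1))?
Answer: Add(Rational(-4192654537, 165240), Mul(Rational(-1, 5), I)) ≈ Add(-25373., Mul(-0.20000, I))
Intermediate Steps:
h = Rational(-22435, 33048) (h = Mul(-22435, Rational(1, 33048)) = Rational(-22435, 33048) ≈ -0.67886)
Function('R')(E) = I (Function('R')(E) = Pow(-1, Rational(1, 2)) = I)
Function('n')(j, u) = Add(Mul(Rational(-1, 5), I), Mul(Rational(1, 5), j)) (Function('n')(j, u) = Mul(Rational(-1, 5), Add(I, Mul(-1, j))) = Add(Mul(Rational(-1, 5), I), Mul(Rational(1, 5), j)))
Mul(-1, Add(Add(Mul(-1, Function('n')(Add(Mul(-3, 5), 1), -81)), h), 25371)) = Mul(-1, Add(Add(Mul(-1, Add(Mul(Rational(-1, 5), I), Mul(Rational(1, 5), Add(Mul(-3, 5), 1)))), Rational(-22435, 33048)), 25371)) = Mul(-1, Add(Add(Mul(-1, Add(Mul(Rational(-1, 5), I), Mul(Rational(1, 5), Add(-15, 1)))), Rational(-22435, 33048)), 25371)) = Mul(-1, Add(Add(Mul(-1, Add(Mul(Rational(-1, 5), I), Mul(Rational(1, 5), -14))), Rational(-22435, 33048)), 25371)) = Mul(-1, Add(Add(Mul(-1, Add(Mul(Rational(-1, 5), I), Rational(-14, 5))), Rational(-22435, 33048)), 25371)) = Mul(-1, Add(Add(Mul(-1, Add(Rational(-14, 5), Mul(Rational(-1, 5), I))), Rational(-22435, 33048)), 25371)) = Mul(-1, Add(Add(Add(Rational(14, 5), Mul(Rational(1, 5), I)), Rational(-22435, 33048)), 25371)) = Mul(-1, Add(Add(Rational(350497, 165240), Mul(Rational(1, 5), I)), 25371)) = Mul(-1, Add(Rational(4192654537, 165240), Mul(Rational(1, 5), I))) = Add(Rational(-4192654537, 165240), Mul(Rational(-1, 5), I))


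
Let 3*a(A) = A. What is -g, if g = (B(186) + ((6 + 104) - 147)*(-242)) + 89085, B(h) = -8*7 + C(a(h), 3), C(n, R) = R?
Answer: -97986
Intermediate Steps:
a(A) = A/3
B(h) = -53 (B(h) = -8*7 + 3 = -56 + 3 = -53)
g = 97986 (g = (-53 + ((6 + 104) - 147)*(-242)) + 89085 = (-53 + (110 - 147)*(-242)) + 89085 = (-53 - 37*(-242)) + 89085 = (-53 + 8954) + 89085 = 8901 + 89085 = 97986)
-g = -1*97986 = -97986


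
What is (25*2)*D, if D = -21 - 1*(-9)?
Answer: -600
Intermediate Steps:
D = -12 (D = -21 + 9 = -12)
(25*2)*D = (25*2)*(-12) = 50*(-12) = -600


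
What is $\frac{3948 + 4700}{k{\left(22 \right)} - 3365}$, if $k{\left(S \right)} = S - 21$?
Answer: $- \frac{2162}{841} \approx -2.5707$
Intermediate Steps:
$k{\left(S \right)} = -21 + S$
$\frac{3948 + 4700}{k{\left(22 \right)} - 3365} = \frac{3948 + 4700}{\left(-21 + 22\right) - 3365} = \frac{8648}{1 - 3365} = \frac{8648}{-3364} = 8648 \left(- \frac{1}{3364}\right) = - \frac{2162}{841}$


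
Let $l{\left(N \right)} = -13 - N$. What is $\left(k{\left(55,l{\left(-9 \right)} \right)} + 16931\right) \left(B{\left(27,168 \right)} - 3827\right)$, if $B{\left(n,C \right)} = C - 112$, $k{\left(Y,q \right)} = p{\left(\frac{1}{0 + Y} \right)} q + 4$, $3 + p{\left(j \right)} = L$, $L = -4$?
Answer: $-63967473$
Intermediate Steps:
$p{\left(j \right)} = -7$ ($p{\left(j \right)} = -3 - 4 = -7$)
$k{\left(Y,q \right)} = 4 - 7 q$ ($k{\left(Y,q \right)} = - 7 q + 4 = 4 - 7 q$)
$B{\left(n,C \right)} = -112 + C$ ($B{\left(n,C \right)} = C - 112 = -112 + C$)
$\left(k{\left(55,l{\left(-9 \right)} \right)} + 16931\right) \left(B{\left(27,168 \right)} - 3827\right) = \left(\left(4 - 7 \left(-13 - -9\right)\right) + 16931\right) \left(\left(-112 + 168\right) - 3827\right) = \left(\left(4 - 7 \left(-13 + 9\right)\right) + 16931\right) \left(56 - 3827\right) = \left(\left(4 - -28\right) + 16931\right) \left(-3771\right) = \left(\left(4 + 28\right) + 16931\right) \left(-3771\right) = \left(32 + 16931\right) \left(-3771\right) = 16963 \left(-3771\right) = -63967473$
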